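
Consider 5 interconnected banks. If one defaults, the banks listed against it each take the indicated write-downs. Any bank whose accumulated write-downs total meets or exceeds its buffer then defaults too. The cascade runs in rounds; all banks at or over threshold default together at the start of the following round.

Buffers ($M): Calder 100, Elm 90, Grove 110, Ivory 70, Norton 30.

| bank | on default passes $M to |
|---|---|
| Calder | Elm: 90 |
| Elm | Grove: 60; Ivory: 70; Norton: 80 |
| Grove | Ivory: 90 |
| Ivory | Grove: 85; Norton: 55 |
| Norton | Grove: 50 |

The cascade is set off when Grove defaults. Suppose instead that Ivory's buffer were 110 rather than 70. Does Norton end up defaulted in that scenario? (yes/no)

no

With Ivory's buffer at 110:
Round 1 — Grove defaults (initial).
  Ivory: +90 → 90 < 110
No further defaults.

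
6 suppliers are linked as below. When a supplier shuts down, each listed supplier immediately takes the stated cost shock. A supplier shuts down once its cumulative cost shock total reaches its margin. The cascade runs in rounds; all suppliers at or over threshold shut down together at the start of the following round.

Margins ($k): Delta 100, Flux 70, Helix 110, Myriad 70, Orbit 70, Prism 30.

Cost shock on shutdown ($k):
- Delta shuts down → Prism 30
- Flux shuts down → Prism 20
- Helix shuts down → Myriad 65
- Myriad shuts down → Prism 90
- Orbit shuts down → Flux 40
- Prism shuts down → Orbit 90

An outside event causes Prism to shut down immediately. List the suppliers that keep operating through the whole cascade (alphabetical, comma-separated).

Round 1 — Prism shuts down (initial).
  Orbit: +90 → 90 ≥ 70
Round 2 — Orbit shuts down.
  Flux: +40 → 40 < 70
No further shutdowns.

Delta, Flux, Helix, Myriad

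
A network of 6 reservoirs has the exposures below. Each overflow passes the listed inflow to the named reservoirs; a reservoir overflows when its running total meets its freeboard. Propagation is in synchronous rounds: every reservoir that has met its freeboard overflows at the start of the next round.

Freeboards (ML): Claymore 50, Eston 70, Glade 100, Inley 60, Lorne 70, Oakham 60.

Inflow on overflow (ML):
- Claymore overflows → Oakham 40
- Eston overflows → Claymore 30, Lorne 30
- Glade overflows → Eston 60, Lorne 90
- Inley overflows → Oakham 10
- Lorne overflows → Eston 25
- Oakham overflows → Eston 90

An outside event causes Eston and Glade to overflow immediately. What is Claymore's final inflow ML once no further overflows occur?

Round 1 — Eston, Glade overflow (initial).
  Claymore: +30 → 30 < 50
  Lorne: +30+90 → 120 ≥ 70
Round 2 — Lorne overflows.
No further overflows.

30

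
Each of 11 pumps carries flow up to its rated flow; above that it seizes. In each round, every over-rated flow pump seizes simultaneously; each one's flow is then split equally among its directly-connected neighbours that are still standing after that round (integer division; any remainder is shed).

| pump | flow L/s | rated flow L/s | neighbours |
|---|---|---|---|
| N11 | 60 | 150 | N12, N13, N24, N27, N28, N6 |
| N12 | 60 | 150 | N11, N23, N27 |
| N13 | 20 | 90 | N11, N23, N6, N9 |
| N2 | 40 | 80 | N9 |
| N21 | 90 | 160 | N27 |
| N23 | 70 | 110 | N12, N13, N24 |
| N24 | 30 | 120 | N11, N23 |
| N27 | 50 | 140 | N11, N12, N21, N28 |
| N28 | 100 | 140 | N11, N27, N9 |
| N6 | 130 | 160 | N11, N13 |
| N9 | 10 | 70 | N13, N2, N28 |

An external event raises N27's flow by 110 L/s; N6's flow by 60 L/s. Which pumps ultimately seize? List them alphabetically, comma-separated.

N11, N12, N13, N2, N23, N24, N27, N28, N6, N9

Round 1 — N27 at 160 > 140; N6 at 190 > 160. N27, N6 seize.
  N27 sheds 160 L/s to N11, N12, N21, N28: 40 each.
    N11: 60+40 = 100 ≤ 150
    N12: 60+40 = 100 ≤ 150
    N21: 90+40 = 130 ≤ 160
    N28: 100+40 = 140 ≤ 140
  N6 sheds 190 L/s to N11, N13: 95 each.
    N11: 100+95 = 195 > 150
    N13: 20+95 = 115 > 90
Round 2 — N11, N13 seize.
  N11 sheds 195 L/s to N12, N24, N28: 65 each.
    N12: 100+65 = 165 > 150
    N24: 30+65 = 95 ≤ 120
    N28: 140+65 = 205 > 140
  N13 sheds 115 L/s to N23, N9: 57 each (1 lost).
    N23: 70+57 = 127 > 110
    N9: 10+57 = 67 ≤ 70
Round 3 — N12, N23, N28 seize.
  N12 sheds 165 L/s: no online neighbours, lost.
  N23 sheds 127 L/s to N24: 127 each.
    N24: 95+127 = 222 > 120
  N28 sheds 205 L/s to N9: 205 each.
    N9: 67+205 = 272 > 70
Round 4 — N24, N9 seize.
  N24 sheds 222 L/s: no online neighbours, lost.
  N9 sheds 272 L/s to N2: 272 each.
    N2: 40+272 = 312 > 80
Round 5 — N2 seizes.
  N2 sheds 312 L/s: no online neighbours, lost.
No further seizures.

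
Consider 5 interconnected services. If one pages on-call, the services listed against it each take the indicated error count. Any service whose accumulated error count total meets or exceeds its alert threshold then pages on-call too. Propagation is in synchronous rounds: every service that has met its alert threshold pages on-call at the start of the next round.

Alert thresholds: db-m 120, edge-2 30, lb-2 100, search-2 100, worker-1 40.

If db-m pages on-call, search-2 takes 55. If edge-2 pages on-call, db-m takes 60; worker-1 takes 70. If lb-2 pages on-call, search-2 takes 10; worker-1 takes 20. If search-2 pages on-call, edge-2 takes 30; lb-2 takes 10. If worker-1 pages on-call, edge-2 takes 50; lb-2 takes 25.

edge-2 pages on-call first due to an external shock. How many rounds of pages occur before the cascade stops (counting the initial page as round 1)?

Round 1 — edge-2 pages on-call (initial).
  db-m: +60 → 60 < 120
  worker-1: +70 → 70 ≥ 40
Round 2 — worker-1 pages on-call.
  lb-2: +25 → 25 < 100
No further pages.

2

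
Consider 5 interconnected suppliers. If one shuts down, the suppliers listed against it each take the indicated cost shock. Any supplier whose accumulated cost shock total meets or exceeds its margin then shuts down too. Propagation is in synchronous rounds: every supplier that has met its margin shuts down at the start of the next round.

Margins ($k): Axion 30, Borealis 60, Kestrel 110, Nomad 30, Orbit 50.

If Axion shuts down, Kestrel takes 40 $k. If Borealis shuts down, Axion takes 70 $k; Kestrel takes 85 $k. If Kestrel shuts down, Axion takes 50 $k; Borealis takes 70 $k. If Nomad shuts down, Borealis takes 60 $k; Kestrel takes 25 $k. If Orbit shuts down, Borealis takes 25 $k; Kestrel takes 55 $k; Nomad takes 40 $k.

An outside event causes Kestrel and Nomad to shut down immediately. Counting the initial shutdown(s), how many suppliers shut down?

Round 1 — Kestrel, Nomad shut down (initial).
  Axion: +50 → 50 ≥ 30
  Borealis: +70+60 → 130 ≥ 60
Round 2 — Axion, Borealis shut down.
No further shutdowns.

4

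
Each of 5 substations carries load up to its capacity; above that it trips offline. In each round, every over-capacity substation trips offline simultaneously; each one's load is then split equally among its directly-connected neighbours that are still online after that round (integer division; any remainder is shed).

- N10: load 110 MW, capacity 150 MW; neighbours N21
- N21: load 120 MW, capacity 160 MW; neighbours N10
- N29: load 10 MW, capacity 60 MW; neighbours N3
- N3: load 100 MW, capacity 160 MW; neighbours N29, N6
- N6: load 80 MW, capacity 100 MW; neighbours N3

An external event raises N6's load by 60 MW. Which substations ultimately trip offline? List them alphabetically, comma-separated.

N29, N3, N6

Round 1 — N6 at 140 > 100. N6 trips offline.
  N6 sheds 140 MW to N3: 140 each.
    N3: 100+140 = 240 > 160
Round 2 — N3 trips offline.
  N3 sheds 240 MW to N29: 240 each.
    N29: 10+240 = 250 > 60
Round 3 — N29 trips offline.
  N29 sheds 250 MW: no online neighbours, lost.
No further trips.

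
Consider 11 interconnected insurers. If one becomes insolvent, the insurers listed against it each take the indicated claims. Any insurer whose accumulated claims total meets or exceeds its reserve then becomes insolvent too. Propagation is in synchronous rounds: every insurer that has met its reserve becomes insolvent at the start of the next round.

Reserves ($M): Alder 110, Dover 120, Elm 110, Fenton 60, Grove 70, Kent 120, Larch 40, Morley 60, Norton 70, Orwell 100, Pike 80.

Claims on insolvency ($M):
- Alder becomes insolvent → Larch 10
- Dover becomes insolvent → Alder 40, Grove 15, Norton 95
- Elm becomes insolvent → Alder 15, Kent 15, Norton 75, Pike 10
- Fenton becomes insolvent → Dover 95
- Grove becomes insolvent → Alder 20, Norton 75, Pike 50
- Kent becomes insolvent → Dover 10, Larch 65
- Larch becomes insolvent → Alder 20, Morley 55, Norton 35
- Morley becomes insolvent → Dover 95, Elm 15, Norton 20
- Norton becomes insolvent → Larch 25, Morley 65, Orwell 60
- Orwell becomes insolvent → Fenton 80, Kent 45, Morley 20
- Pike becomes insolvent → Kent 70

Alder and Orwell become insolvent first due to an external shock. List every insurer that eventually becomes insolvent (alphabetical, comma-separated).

Alder, Fenton, Orwell

Round 1 — Alder, Orwell become insolvent (initial).
  Fenton: +80 → 80 ≥ 60
  Kent: +45 → 45 < 120
  Larch: +10 → 10 < 40
  Morley: +20 → 20 < 60
Round 2 — Fenton becomes insolvent.
  Dover: +95 → 95 < 120
No further insolvencies.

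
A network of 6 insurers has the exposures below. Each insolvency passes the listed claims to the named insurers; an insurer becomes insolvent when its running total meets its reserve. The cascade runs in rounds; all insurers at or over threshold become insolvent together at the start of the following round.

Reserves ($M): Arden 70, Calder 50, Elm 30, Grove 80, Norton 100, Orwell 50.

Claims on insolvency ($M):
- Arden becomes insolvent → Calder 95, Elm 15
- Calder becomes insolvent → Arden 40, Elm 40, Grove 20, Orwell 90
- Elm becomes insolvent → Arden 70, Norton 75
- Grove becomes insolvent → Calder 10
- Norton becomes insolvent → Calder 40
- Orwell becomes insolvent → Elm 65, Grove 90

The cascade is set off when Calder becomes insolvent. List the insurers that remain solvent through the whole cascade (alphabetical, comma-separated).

Round 1 — Calder becomes insolvent (initial).
  Arden: +40 → 40 < 70
  Elm: +40 → 40 ≥ 30
  Grove: +20 → 20 < 80
  Orwell: +90 → 90 ≥ 50
Round 2 — Elm, Orwell become insolvent.
  Arden: +70 → 110 ≥ 70
  Grove: +90 → 110 ≥ 80
  Norton: +75 → 75 < 100
Round 3 — Arden, Grove become insolvent.
No further insolvencies.

Norton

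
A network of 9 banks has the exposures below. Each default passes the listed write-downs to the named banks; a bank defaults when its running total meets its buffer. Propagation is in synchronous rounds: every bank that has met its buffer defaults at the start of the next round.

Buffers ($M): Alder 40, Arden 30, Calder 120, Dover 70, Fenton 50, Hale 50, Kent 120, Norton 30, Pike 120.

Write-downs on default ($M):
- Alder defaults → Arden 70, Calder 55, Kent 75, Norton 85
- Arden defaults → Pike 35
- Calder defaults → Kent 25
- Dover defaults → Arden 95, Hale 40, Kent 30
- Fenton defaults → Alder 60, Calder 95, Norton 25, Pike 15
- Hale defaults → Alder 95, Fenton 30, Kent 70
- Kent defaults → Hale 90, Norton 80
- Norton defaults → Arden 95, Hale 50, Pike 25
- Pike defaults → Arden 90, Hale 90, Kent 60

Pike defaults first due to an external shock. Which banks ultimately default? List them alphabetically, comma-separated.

Alder, Arden, Hale, Kent, Norton, Pike

Round 1 — Pike defaults (initial).
  Arden: +90 → 90 ≥ 30
  Hale: +90 → 90 ≥ 50
  Kent: +60 → 60 < 120
Round 2 — Arden, Hale default.
  Alder: +95 → 95 ≥ 40
  Fenton: +30 → 30 < 50
  Kent: +70 → 130 ≥ 120
Round 3 — Alder, Kent default.
  Calder: +55 → 55 < 120
  Norton: +85+80 → 165 ≥ 30
Round 4 — Norton defaults.
No further defaults.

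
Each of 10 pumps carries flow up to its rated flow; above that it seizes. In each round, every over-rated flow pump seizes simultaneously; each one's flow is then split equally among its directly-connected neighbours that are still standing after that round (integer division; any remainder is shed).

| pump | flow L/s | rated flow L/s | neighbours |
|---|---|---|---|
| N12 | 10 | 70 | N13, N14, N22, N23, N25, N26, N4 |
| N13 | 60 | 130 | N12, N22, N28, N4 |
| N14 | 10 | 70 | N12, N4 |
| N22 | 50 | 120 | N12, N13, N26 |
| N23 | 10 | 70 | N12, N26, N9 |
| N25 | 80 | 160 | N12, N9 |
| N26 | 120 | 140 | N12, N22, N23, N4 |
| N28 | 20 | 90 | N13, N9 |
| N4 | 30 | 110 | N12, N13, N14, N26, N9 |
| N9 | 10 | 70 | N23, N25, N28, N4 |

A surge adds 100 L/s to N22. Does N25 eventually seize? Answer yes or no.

Round 1 — N22 at 150 > 120. N22 seizes.
  N22 sheds 150 L/s to N12, N13, N26: 50 each.
    N12: 10+50 = 60 ≤ 70
    N13: 60+50 = 110 ≤ 130
    N26: 120+50 = 170 > 140
Round 2 — N26 seizes.
  N26 sheds 170 L/s to N12, N23, N4: 56 each (2 lost).
    N12: 60+56 = 116 > 70
    N23: 10+56 = 66 ≤ 70
    N4: 30+56 = 86 ≤ 110
Round 3 — N12 seizes.
  N12 sheds 116 L/s to N13, N14, N23, N25, N4: 23 each (1 lost).
    N13: 110+23 = 133 > 130
    N14: 10+23 = 33 ≤ 70
    N23: 66+23 = 89 > 70
    N25: 80+23 = 103 ≤ 160
    N4: 86+23 = 109 ≤ 110
Round 4 — N13, N23 seize.
  N13 sheds 133 L/s to N28, N4: 66 each (1 lost).
    N28: 20+66 = 86 ≤ 90
    N4: 109+66 = 175 > 110
  N23 sheds 89 L/s to N9: 89 each.
    N9: 10+89 = 99 > 70
Round 5 — N4, N9 seize.
  N4 sheds 175 L/s to N14: 175 each.
    N14: 33+175 = 208 > 70
  N9 sheds 99 L/s to N25, N28: 49 each (1 lost).
    N25: 103+49 = 152 ≤ 160
    N28: 86+49 = 135 > 90
Round 6 — N14, N28 seize.
  N14 sheds 208 L/s: no online neighbours, lost.
  N28 sheds 135 L/s: no online neighbours, lost.
No further seizures.

no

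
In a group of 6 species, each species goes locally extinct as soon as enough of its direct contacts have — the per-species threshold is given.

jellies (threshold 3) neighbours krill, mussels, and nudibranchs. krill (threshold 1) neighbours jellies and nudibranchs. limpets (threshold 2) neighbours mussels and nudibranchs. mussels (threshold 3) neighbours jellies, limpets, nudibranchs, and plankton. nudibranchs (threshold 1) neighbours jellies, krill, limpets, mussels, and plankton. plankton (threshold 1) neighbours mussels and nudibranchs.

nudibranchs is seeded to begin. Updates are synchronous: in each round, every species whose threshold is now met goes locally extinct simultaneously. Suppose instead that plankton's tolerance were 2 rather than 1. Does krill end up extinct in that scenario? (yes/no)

yes

With plankton's tolerance at 2:
Round 1 — nudibranchs goes locally extinct (initial).
Round 2 — checking thresholds:
  jellies: 1 of 3 neighbours < 3, holds.
  krill: 1 of 2 neighbours ≥ 1, goes locally extinct.
  limpets: 1 of 2 neighbours < 2, holds.
  mussels: 1 of 4 neighbours < 3, holds.
  plankton: 1 of 2 neighbours < 2, holds.
Round 3 — no new extinctions; cascade stops.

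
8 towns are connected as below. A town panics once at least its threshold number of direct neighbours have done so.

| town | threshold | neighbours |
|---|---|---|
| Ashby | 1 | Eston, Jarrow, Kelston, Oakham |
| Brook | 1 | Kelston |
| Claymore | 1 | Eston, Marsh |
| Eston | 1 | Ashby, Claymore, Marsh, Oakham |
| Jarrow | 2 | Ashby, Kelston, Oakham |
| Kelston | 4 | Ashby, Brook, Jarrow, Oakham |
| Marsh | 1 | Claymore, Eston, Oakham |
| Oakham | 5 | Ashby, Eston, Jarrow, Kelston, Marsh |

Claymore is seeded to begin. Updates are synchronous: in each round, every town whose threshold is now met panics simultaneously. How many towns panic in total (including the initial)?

4

Round 1 — Claymore panics (initial).
Round 2 — checking thresholds:
  Eston: 1 of 4 neighbours ≥ 1, panics.
  Marsh: 1 of 3 neighbours ≥ 1, panics.
Round 3 — checking thresholds:
  Ashby: 1 of 4 neighbours ≥ 1, panics.
  Oakham: 2 of 5 neighbours < 5, holds.
Round 4 — no new panics; cascade stops.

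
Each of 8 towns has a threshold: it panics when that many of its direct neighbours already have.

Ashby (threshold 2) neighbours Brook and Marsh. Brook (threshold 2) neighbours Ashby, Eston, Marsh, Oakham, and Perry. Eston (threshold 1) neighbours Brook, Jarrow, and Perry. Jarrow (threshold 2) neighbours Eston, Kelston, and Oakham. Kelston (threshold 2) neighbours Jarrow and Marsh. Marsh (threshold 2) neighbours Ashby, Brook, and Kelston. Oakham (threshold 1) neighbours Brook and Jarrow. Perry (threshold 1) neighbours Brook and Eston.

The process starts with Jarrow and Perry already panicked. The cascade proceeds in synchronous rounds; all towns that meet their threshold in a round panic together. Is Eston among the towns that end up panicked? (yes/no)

Round 1 — Jarrow, Perry panic (initial).
Round 2 — checking thresholds:
  Brook: 1 of 5 neighbours < 2, not yet.
  Eston: 2 of 3 neighbours ≥ 1, panics.
  Kelston: 1 of 2 neighbours < 2, not yet.
  Oakham: 1 of 2 neighbours ≥ 1, panics.
Round 3 — checking thresholds:
  Brook: 3 of 5 neighbours ≥ 2, panics.
  Kelston: 1 of 2 neighbours < 2, not yet.
Round 4 — no new panics; cascade stops.

yes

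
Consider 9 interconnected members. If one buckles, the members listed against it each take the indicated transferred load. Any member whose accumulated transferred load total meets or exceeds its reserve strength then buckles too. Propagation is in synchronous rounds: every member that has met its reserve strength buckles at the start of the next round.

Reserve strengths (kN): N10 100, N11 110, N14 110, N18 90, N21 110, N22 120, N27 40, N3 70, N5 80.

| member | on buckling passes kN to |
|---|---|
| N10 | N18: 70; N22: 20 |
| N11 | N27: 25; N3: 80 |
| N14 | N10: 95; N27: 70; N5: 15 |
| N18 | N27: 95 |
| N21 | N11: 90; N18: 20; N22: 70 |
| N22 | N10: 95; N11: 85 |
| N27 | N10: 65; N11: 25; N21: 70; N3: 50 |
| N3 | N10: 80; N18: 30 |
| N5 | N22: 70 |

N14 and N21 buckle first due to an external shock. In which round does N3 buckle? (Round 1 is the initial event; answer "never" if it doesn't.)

Round 1 — N14, N21 buckle (initial).
  N10: +95 → 95 < 100
  N11: +90 → 90 < 110
  N18: +20 → 20 < 90
  N22: +70 → 70 < 120
  N27: +70 → 70 ≥ 40
  N5: +15 → 15 < 80
Round 2 — N27 buckles.
  N10: +65 → 160 ≥ 100
  N11: +25 → 115 ≥ 110
  N3: +50 → 50 < 70
Round 3 — N10, N11 buckle.
  N18: +70 → 90 ≥ 90
  N22: +20 → 90 < 120
  N3: +80 → 130 ≥ 70
Round 4 — N18, N3 buckle.
No further bucklings.

4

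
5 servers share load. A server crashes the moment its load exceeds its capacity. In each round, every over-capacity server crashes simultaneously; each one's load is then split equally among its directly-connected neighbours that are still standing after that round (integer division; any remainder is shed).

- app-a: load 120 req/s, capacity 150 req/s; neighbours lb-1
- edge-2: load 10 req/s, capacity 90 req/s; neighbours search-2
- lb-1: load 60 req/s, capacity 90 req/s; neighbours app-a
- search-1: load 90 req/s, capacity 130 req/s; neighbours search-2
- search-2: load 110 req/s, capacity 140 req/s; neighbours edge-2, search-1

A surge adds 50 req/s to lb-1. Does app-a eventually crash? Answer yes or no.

yes

Round 1 — lb-1 at 110 > 90. lb-1 crashes.
  lb-1 sheds 110 req/s to app-a: 110 each.
    app-a: 120+110 = 230 > 150
Round 2 — app-a crashes.
  app-a sheds 230 req/s: no online neighbours, lost.
No further crashes.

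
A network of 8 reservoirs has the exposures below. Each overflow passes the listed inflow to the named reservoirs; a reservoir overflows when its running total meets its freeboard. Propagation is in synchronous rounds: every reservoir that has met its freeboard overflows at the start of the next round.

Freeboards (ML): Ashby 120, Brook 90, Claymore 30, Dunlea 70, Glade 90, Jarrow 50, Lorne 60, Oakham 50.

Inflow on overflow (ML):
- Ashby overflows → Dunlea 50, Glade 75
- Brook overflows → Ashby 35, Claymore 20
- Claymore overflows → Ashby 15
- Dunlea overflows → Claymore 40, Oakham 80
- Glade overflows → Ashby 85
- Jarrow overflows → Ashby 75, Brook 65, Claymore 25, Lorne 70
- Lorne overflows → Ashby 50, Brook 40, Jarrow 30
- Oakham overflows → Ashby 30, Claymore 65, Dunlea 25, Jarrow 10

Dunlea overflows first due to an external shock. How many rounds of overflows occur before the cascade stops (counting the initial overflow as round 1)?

Round 1 — Dunlea overflows (initial).
  Claymore: +40 → 40 ≥ 30
  Oakham: +80 → 80 ≥ 50
Round 2 — Claymore, Oakham overflow.
  Ashby: +15+30 → 45 < 120
  Jarrow: +10 → 10 < 50
No further overflows.

2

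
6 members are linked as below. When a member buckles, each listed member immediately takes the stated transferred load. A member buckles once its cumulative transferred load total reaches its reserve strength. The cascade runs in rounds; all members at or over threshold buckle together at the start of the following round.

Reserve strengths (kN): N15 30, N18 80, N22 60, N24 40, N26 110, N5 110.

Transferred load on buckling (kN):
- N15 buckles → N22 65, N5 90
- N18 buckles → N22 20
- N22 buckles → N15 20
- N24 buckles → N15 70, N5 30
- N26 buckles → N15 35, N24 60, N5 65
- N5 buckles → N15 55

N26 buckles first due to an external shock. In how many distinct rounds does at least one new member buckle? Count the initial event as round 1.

3

Round 1 — N26 buckles (initial).
  N15: +35 → 35 ≥ 30
  N24: +60 → 60 ≥ 40
  N5: +65 → 65 < 110
Round 2 — N15, N24 buckle.
  N22: +65 → 65 ≥ 60
  N5: +90+30 → 185 ≥ 110
Round 3 — N22, N5 buckle.
No further bucklings.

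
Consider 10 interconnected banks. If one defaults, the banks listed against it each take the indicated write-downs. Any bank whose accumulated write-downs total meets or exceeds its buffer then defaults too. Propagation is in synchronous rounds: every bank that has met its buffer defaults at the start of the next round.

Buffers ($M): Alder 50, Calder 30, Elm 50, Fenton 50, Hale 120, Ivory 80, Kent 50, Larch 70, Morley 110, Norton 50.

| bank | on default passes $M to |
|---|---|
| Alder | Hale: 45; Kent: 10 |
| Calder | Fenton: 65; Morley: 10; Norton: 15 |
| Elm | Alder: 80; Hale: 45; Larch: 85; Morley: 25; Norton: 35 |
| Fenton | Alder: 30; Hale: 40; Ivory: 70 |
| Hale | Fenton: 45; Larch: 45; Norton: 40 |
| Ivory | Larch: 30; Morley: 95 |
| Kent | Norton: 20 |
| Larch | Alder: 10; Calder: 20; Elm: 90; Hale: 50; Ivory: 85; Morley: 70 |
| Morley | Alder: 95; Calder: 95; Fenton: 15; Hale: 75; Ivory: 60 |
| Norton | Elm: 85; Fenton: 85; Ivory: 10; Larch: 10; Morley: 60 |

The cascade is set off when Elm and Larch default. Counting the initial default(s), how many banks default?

Round 1 — Elm, Larch default (initial).
  Alder: +80+10 → 90 ≥ 50
  Calder: +20 → 20 < 30
  Hale: +45+50 → 95 < 120
  Ivory: +85 → 85 ≥ 80
  Morley: +25+70 → 95 < 110
  Norton: +35 → 35 < 50
Round 2 — Alder, Ivory default.
  Hale: +45 → 140 ≥ 120
  Kent: +10 → 10 < 50
  Morley: +95 → 190 ≥ 110
Round 3 — Hale, Morley default.
  Calder: +95 → 115 ≥ 30
  Fenton: +45+15 → 60 ≥ 50
  Norton: +40 → 75 ≥ 50
Round 4 — Calder, Fenton, Norton default.
No further defaults.

9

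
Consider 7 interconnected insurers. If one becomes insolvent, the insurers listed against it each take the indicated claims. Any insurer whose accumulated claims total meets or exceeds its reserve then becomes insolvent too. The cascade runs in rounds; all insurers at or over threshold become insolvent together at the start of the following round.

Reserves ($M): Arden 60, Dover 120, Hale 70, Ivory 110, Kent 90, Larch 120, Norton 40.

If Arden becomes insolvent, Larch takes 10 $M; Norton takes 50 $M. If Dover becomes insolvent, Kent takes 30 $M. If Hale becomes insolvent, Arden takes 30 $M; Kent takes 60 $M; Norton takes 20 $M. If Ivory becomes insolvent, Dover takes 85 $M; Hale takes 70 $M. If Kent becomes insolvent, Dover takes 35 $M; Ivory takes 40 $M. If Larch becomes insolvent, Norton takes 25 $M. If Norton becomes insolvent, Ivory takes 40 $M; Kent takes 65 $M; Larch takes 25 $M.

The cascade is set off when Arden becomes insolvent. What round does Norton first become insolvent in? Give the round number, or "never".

2

Round 1 — Arden becomes insolvent (initial).
  Larch: +10 → 10 < 120
  Norton: +50 → 50 ≥ 40
Round 2 — Norton becomes insolvent.
  Ivory: +40 → 40 < 110
  Kent: +65 → 65 < 90
  Larch: +25 → 35 < 120
No further insolvencies.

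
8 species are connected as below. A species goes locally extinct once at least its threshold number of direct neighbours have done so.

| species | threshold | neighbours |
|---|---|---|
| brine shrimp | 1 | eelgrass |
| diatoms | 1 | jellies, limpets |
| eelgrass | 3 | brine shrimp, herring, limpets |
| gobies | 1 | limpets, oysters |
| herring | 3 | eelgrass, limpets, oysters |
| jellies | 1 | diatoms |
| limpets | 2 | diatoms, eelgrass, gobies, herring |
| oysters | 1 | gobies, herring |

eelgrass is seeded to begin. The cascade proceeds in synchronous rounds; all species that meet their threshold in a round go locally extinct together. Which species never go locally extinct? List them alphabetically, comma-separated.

diatoms, gobies, herring, jellies, limpets, oysters

Round 1 — eelgrass goes locally extinct (initial).
Round 2 — checking thresholds:
  brine shrimp: 1 of 1 neighbours ≥ 1, goes locally extinct.
  herring: 1 of 3 neighbours < 3, not yet.
  limpets: 1 of 4 neighbours < 2, not yet.
Round 3 — no new extinctions; cascade stops.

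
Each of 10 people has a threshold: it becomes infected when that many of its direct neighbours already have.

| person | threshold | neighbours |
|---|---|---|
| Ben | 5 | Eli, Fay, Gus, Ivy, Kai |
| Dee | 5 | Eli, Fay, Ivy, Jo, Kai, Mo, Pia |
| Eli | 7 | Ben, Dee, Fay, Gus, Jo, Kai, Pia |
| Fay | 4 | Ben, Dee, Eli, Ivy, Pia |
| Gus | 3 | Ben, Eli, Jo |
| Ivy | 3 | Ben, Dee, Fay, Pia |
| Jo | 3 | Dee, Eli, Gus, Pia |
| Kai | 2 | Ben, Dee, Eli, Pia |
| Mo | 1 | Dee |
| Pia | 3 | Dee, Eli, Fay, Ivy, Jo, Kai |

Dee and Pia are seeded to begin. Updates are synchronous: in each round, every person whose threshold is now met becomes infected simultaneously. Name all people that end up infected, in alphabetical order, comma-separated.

Dee, Kai, Mo, Pia

Round 1 — Dee, Pia become infected (initial).
Round 2 — checking thresholds:
  Eli: 2 of 7 neighbours < 7, below threshold.
  Fay: 2 of 5 neighbours < 4, below threshold.
  Ivy: 2 of 4 neighbours < 3, below threshold.
  Jo: 2 of 4 neighbours < 3, below threshold.
  Kai: 2 of 4 neighbours ≥ 2, becomes infected.
  Mo: 1 of 1 neighbours ≥ 1, becomes infected.
Round 3 — no new infections; cascade stops.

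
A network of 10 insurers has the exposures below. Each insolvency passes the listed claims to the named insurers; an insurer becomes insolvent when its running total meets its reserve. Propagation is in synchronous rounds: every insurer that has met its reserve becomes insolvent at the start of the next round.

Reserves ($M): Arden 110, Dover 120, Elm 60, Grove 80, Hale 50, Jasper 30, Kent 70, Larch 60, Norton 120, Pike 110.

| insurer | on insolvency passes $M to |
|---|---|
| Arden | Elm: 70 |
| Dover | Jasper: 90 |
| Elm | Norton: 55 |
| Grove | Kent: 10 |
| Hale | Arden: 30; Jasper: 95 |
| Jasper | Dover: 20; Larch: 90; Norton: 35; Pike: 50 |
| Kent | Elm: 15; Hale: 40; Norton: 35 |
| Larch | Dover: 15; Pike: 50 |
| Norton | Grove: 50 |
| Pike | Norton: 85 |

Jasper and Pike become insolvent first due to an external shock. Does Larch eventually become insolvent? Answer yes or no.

Round 1 — Jasper, Pike become insolvent (initial).
  Dover: +20 → 20 < 120
  Larch: +90 → 90 ≥ 60
  Norton: +35+85 → 120 ≥ 120
Round 2 — Larch, Norton become insolvent.
  Dover: +15 → 35 < 120
  Grove: +50 → 50 < 80
No further insolvencies.

yes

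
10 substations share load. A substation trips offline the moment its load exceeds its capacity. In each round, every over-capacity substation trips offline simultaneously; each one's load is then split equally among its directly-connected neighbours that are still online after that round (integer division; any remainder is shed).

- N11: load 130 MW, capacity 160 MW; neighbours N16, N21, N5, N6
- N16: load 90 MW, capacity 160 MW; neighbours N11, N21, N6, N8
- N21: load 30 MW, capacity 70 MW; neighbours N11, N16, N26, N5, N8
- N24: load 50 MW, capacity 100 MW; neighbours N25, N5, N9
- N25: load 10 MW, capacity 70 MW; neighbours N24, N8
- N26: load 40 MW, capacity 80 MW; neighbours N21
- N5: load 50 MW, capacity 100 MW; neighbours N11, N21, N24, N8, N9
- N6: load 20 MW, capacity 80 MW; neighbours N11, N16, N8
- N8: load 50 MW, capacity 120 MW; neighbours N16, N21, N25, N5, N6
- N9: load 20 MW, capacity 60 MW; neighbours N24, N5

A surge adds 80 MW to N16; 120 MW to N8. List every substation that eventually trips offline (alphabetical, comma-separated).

N11, N16, N21, N24, N25, N26, N5, N6, N8, N9

Round 1 — N16 at 170 > 160; N8 at 170 > 120. N16, N8 trip offline.
  N16 sheds 170 MW to N11, N21, N6: 56 each (2 lost).
    N11: 130+56 = 186 > 160
    N21: 30+56 = 86 > 70
    N6: 20+56 = 76 ≤ 80
  N8 sheds 170 MW to N21, N25, N5, N6: 42 each (2 lost).
    N21: 86+42 = 128 > 70
    N25: 10+42 = 52 ≤ 70
    N5: 50+42 = 92 ≤ 100
    N6: 76+42 = 118 > 80
Round 2 — N11, N21, N6 trip offline.
  N11 sheds 186 MW to N5: 186 each.
    N5: 92+186 = 278 > 100
  N21 sheds 128 MW to N26, N5: 64 each.
    N26: 40+64 = 104 > 80
    N5: 278+64 = 342 > 100
  N6 sheds 118 MW: no online neighbours, lost.
Round 3 — N26, N5 trip offline.
  N26 sheds 104 MW: no online neighbours, lost.
  N5 sheds 342 MW to N24, N9: 171 each.
    N24: 50+171 = 221 > 100
    N9: 20+171 = 191 > 60
Round 4 — N24, N9 trip offline.
  N24 sheds 221 MW to N25: 221 each.
    N25: 52+221 = 273 > 70
  N9 sheds 191 MW: no online neighbours, lost.
Round 5 — N25 trips offline.
  N25 sheds 273 MW: no online neighbours, lost.
No further trips.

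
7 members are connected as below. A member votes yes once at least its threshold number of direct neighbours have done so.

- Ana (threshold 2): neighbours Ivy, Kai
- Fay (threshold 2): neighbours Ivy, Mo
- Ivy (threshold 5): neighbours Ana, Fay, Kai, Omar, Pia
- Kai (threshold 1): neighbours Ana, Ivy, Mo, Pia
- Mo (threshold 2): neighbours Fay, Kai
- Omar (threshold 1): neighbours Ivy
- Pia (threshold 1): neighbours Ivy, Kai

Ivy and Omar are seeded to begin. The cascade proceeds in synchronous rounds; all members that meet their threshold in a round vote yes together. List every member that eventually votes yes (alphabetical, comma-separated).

Ana, Ivy, Kai, Omar, Pia

Round 1 — Ivy, Omar vote yes (initial).
Round 2 — checking thresholds:
  Ana: 1 of 2 neighbours < 2, holds.
  Fay: 1 of 2 neighbours < 2, holds.
  Kai: 1 of 4 neighbours ≥ 1, votes yes.
  Pia: 1 of 2 neighbours ≥ 1, votes yes.
Round 3 — checking thresholds:
  Ana: 2 of 2 neighbours ≥ 2, votes yes.
  Fay: 1 of 2 neighbours < 2, holds.
  Mo: 1 of 2 neighbours < 2, holds.
Round 4 — no new yes votes; cascade stops.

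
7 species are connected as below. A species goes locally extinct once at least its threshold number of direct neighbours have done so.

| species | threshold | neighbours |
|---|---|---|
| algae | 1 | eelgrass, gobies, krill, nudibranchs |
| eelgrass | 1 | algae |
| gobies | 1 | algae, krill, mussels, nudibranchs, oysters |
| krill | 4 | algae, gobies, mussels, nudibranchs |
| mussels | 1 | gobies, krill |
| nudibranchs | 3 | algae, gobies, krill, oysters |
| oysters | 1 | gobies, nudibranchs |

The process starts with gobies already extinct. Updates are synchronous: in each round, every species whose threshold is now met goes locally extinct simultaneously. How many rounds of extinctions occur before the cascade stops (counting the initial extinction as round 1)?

4

Round 1 — gobies goes locally extinct (initial).
Round 2 — checking thresholds:
  algae: 1 of 4 neighbours ≥ 1, goes locally extinct.
  krill: 1 of 4 neighbours < 4, holds.
  mussels: 1 of 2 neighbours ≥ 1, goes locally extinct.
  nudibranchs: 1 of 4 neighbours < 3, holds.
  oysters: 1 of 2 neighbours ≥ 1, goes locally extinct.
Round 3 — checking thresholds:
  eelgrass: 1 of 1 neighbours ≥ 1, goes locally extinct.
  krill: 3 of 4 neighbours < 4, holds.
  nudibranchs: 3 of 4 neighbours ≥ 3, goes locally extinct.
Round 4 — checking thresholds:
  krill: 4 of 4 neighbours ≥ 4, goes locally extinct.
Round 5 — no new extinctions; cascade stops.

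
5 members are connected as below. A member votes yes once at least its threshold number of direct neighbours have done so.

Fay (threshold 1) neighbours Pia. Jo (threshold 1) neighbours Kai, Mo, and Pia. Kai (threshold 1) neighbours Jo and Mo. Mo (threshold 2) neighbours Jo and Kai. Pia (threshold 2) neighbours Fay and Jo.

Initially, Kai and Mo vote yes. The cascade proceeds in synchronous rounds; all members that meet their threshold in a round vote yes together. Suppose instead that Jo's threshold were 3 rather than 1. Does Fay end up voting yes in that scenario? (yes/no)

With Jo's threshold at 3:
Round 1 — Kai, Mo vote yes (initial).
Round 2 — no new yes votes; cascade stops.

no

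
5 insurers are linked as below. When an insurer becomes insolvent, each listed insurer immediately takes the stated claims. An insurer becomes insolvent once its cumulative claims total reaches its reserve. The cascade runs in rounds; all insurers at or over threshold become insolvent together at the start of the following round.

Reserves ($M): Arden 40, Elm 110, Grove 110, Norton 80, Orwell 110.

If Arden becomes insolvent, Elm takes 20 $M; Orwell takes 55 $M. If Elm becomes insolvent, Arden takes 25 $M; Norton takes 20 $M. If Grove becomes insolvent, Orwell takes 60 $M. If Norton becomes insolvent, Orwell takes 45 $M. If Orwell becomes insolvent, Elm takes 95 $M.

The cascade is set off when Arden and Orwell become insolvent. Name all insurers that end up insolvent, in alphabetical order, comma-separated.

Round 1 — Arden, Orwell become insolvent (initial).
  Elm: +20+95 → 115 ≥ 110
Round 2 — Elm becomes insolvent.
  Norton: +20 → 20 < 80
No further insolvencies.

Arden, Elm, Orwell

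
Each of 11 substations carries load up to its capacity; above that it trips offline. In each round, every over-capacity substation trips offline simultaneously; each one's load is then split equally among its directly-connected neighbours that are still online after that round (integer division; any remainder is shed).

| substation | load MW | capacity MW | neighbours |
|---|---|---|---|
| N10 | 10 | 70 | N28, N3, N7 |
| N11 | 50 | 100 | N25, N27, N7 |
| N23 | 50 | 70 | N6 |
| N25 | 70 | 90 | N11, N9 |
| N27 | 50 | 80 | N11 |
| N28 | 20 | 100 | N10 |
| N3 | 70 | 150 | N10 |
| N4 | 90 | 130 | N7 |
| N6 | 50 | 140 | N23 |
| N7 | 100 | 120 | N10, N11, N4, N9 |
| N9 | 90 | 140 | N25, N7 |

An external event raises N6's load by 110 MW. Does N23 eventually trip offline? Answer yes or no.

yes

Round 1 — N6 at 160 > 140. N6 trips offline.
  N6 sheds 160 MW to N23: 160 each.
    N23: 50+160 = 210 > 70
Round 2 — N23 trips offline.
  N23 sheds 210 MW: no online neighbours, lost.
No further trips.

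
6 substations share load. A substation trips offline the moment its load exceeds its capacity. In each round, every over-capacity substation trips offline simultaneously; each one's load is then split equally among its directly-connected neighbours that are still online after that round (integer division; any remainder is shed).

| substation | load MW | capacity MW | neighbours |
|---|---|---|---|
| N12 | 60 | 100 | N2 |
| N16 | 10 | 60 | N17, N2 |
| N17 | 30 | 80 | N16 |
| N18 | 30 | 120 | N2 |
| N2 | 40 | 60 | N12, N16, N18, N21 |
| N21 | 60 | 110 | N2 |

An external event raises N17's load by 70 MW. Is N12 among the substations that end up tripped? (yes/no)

yes

Round 1 — N17 at 100 > 80. N17 trips offline.
  N17 sheds 100 MW to N16: 100 each.
    N16: 10+100 = 110 > 60
Round 2 — N16 trips offline.
  N16 sheds 110 MW to N2: 110 each.
    N2: 40+110 = 150 > 60
Round 3 — N2 trips offline.
  N2 sheds 150 MW to N12, N18, N21: 50 each.
    N12: 60+50 = 110 > 100
    N18: 30+50 = 80 ≤ 120
    N21: 60+50 = 110 ≤ 110
Round 4 — N12 trips offline.
  N12 sheds 110 MW: no online neighbours, lost.
No further trips.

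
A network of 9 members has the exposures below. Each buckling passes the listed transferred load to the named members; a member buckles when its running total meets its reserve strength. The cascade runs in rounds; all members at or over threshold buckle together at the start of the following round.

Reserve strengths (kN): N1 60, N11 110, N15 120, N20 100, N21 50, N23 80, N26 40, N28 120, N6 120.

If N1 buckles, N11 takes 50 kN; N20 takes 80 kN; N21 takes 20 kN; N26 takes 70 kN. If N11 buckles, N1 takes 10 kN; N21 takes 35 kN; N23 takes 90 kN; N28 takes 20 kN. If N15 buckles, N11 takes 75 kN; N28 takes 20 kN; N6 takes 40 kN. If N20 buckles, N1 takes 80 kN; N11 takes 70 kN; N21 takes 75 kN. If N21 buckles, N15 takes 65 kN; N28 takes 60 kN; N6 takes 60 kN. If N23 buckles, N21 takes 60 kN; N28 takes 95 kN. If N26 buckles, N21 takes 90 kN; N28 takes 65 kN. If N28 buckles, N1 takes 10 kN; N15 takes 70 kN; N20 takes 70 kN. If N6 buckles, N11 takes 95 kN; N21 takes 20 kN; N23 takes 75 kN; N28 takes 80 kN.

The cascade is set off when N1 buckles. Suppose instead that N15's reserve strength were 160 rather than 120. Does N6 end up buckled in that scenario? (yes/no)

With N15's reserve strength at 160:
Round 1 — N1 buckles (initial).
  N11: +50 → 50 < 110
  N20: +80 → 80 < 100
  N21: +20 → 20 < 50
  N26: +70 → 70 ≥ 40
Round 2 — N26 buckles.
  N21: +90 → 110 ≥ 50
  N28: +65 → 65 < 120
Round 3 — N21 buckles.
  N15: +65 → 65 < 160
  N28: +60 → 125 ≥ 120
  N6: +60 → 60 < 120
Round 4 — N28 buckles.
  N15: +70 → 135 < 160
  N20: +70 → 150 ≥ 100
Round 5 — N20 buckles.
  N11: +70 → 120 ≥ 110
Round 6 — N11 buckles.
  N23: +90 → 90 ≥ 80
Round 7 — N23 buckles.
No further bucklings.

no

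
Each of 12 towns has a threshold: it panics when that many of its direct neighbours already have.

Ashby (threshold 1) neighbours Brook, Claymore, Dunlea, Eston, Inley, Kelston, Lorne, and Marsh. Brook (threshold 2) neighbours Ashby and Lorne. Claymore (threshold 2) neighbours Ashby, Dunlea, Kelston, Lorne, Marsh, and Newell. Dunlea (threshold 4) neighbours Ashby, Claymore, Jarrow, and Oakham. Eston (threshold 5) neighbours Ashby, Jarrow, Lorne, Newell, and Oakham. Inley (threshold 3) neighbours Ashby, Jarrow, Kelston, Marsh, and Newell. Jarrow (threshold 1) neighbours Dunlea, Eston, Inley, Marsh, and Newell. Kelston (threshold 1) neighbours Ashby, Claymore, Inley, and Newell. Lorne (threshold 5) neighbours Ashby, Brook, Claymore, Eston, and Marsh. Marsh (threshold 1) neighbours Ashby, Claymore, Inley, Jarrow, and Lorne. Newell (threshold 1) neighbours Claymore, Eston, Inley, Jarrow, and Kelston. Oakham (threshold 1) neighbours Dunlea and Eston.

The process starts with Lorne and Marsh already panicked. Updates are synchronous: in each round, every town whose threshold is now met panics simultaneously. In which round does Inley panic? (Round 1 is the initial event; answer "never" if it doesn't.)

Round 1 — Lorne, Marsh panic (initial).
Round 2 — checking thresholds:
  Ashby: 2 of 8 neighbours ≥ 1, panics.
  Brook: 1 of 2 neighbours < 2, holds.
  Claymore: 2 of 6 neighbours ≥ 2, panics.
  Eston: 1 of 5 neighbours < 5, holds.
  Inley: 1 of 5 neighbours < 3, holds.
  Jarrow: 1 of 5 neighbours ≥ 1, panics.
Round 3 — checking thresholds:
  Brook: 2 of 2 neighbours ≥ 2, panics.
  Dunlea: 3 of 4 neighbours < 4, holds.
  Eston: 3 of 5 neighbours < 5, holds.
  Inley: 3 of 5 neighbours ≥ 3, panics.
  Kelston: 2 of 4 neighbours ≥ 1, panics.
  Newell: 2 of 5 neighbours ≥ 1, panics.
Round 4 — no new panics; cascade stops.

3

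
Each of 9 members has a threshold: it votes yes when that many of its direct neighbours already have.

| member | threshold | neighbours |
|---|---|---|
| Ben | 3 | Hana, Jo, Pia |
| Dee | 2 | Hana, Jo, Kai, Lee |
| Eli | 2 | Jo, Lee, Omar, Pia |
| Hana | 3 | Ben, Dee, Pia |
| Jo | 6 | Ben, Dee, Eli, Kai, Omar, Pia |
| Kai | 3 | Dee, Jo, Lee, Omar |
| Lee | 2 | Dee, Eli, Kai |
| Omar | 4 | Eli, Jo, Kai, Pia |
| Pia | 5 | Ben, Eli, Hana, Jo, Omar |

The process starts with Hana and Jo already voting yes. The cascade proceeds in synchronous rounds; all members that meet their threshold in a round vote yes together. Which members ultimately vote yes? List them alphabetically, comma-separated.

Round 1 — Hana, Jo vote yes (initial).
Round 2 — checking thresholds:
  Ben: 2 of 3 neighbours < 3, holds.
  Dee: 2 of 4 neighbours ≥ 2, votes yes.
  Eli: 1 of 4 neighbours < 2, holds.
  Kai: 1 of 4 neighbours < 3, holds.
  Omar: 1 of 4 neighbours < 4, holds.
  Pia: 2 of 5 neighbours < 5, holds.
Round 3 — no new yes votes; cascade stops.

Dee, Hana, Jo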